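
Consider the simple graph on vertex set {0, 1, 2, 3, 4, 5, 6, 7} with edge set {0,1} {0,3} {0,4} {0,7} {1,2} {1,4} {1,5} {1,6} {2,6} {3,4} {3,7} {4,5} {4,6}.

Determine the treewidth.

A width-2 tree decomposition is:
Bags: B1 = {1, 4, 6}  B2 = {0, 1, 4}  B3 = {1, 4, 5}  B4 = {0, 3, 4}  B5 = {0, 3, 7}  B6 = {1, 2, 6}
Tree: B1–B2, B1–B3, B2–B4, B4–B5, B1–B6
Every bag has size at most 3, so the width is 3 − 1 = 2 and tw(G) ≤ 2. On the other hand G contains the 3-clique {1, 2, 6}. A clique must lie in a single bag of any decomposition, so no decomposition can have width below 2. The upper and lower bounds meet at 2, so that is the treewidth.

2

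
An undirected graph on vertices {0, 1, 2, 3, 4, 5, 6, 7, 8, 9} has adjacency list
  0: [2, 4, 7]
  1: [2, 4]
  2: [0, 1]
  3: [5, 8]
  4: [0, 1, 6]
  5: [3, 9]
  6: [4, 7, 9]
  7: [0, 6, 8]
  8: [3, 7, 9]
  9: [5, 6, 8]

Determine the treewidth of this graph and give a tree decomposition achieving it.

Each bag holds 3 vertices, so the decomposition has width 2, which upper-bounds the treewidth. For the lower bound, G contains the cycle 3–5–9–8–3, so G is not a forest; only forests have treewidth ≤ 1, hence tw(G) ≥ 2. Combining the bounds, tw(G) = 2.

Treewidth 2.
Bags: B1 = {3, 5, 8}  B2 = {5, 8, 9}  B3 = {7, 8, 9}  B4 = {6, 7, 9}  B5 = {0, 6, 7}  B6 = {0, 4, 6}  B7 = {0, 2, 4}  B8 = {1, 2, 4}
Tree: B1–B2, B2–B3, B3–B4, B4–B5, B5–B6, B6–B7, B7–B8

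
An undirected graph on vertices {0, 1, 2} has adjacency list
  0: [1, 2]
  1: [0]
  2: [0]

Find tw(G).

A width-1 tree decomposition is:
Bags: B1 = {0, 1}  B2 = {0, 2}
Tree: B1–B2
The largest bag has 2 vertices, giving width 1; this decomposition certifies tw(G) ≤ 1. G has an edge, so its treewidth is at least 1. The upper and lower bounds meet at 1, so that is the treewidth.

1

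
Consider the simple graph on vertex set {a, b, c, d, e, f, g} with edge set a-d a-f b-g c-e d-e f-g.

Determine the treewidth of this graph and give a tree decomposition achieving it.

Treewidth 1.
Bags: B1 = {c, e}  B2 = {d, e}  B3 = {a, d}  B4 = {a, f}  B5 = {f, g}  B6 = {b, g}
Tree: B1–B2, B2–B3, B3–B4, B4–B5, B5–B6

The largest bag has 2 vertices, giving width 1; this decomposition certifies tw(G) ≤ 1. Any graph with an edge has treewidth ≥ 1, and G has the edge c–e. Combining the bounds, tw(G) = 1.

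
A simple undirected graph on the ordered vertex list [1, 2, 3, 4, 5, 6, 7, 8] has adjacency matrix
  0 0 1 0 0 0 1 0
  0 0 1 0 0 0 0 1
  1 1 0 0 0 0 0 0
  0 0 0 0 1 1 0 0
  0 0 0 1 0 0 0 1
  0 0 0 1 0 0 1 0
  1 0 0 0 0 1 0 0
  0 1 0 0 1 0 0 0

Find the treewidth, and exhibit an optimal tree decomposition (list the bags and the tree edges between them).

Treewidth 2.
One such decomposition:
Bags: B1 = {1, 6, 7}  B2 = {1, 3, 6}  B3 = {2, 3, 6}  B4 = {2, 6, 8}  B5 = {5, 6, 8}  B6 = {4, 5, 6}
Tree: B1–B2, B2–B3, B3–B4, B4–B5, B5–B6

Each bag holds 3 vertices, so the decomposition has width 2, which upper-bounds the treewidth. Since 6–7–1–3–2–8–5–4–6 is a cycle in G, G is not acyclic. Forests are exactly the graphs of treewidth ≤ 1, so tw(G) ≥ 2. Hence tw(G) = 2 exactly.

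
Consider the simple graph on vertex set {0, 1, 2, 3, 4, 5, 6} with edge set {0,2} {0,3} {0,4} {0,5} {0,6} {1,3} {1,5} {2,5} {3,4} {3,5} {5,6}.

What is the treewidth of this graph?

2

A width-2 tree decomposition is:
Bags: B1 = {0, 2, 5}  B2 = {0, 3, 5}  B3 = {1, 3, 5}  B4 = {0, 3, 4}  B5 = {0, 5, 6}
Tree: B1–B2, B2–B3, B2–B4, B2–B5
Every bag has size at most 3, so the width is 3 − 1 = 2 and tw(G) ≤ 2. For the lower bound, the 3 vertices {0, 3, 4} are pairwise adjacent, and any tree decomposition puts a clique entirely inside one bag — forcing width ≥ 2. Hence tw(G) = 2 exactly.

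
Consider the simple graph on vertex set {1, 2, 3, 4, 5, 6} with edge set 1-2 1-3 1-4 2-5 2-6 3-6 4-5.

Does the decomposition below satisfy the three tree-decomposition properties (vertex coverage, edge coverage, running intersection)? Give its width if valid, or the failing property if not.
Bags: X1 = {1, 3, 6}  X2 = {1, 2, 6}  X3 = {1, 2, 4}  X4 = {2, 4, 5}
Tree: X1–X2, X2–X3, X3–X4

Every vertex of G appears in some bag (union = {1, 2, 3, 4, 5, 6}); every edge is covered by a bag; and for each vertex v the set of bags containing v is connected in the bag tree. The decomposition is therefore valid. The largest bag has 3 vertices, so the width is 2.

Yes; width 2.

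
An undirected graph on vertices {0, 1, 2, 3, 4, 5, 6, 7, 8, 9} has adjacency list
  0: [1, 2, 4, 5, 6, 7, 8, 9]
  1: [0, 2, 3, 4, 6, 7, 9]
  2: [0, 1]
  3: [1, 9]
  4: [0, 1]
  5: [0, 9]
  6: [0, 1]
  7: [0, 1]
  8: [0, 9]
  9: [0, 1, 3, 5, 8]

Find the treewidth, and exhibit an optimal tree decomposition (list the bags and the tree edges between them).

Treewidth 2.
One such decomposition:
Bags: B1 = {0, 1, 7}  B2 = {0, 1, 2}  B3 = {0, 1, 9}  B4 = {1, 3, 9}  B5 = {0, 5, 9}  B6 = {0, 1, 6}  B7 = {0, 8, 9}  B8 = {0, 1, 4}
Tree: B1–B2, B1–B3, B3–B4, B3–B5, B2–B6, B5–B7, B3–B8

Every bag has size at most 3, so the width is 3 − 1 = 2 and tw(G) ≤ 2. For the lower bound, the 3 vertices {0, 8, 9} are pairwise adjacent, and any tree decomposition puts a clique entirely inside one bag — forcing width ≥ 2. The upper and lower bounds meet at 2, so that is the treewidth.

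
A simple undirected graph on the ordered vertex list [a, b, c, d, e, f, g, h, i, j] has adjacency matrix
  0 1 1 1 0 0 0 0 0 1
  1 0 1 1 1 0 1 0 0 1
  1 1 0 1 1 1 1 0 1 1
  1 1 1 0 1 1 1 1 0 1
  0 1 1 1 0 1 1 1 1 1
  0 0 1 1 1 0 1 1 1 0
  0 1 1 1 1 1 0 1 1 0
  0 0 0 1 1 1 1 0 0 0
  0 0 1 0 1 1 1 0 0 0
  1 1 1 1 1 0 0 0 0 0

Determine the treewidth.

A width-4 tree decomposition is:
Bags: B1 = {b, c, d, e, g}  B2 = {c, d, e, f, g}  B3 = {b, c, d, e, j}  B4 = {c, e, f, g, i}  B5 = {d, e, f, g, h}  B6 = {a, b, c, d, j}
Tree: B1–B2, B1–B3, B2–B4, B2–B5, B3–B6
The largest bag has 5 vertices, giving width 4; this decomposition certifies tw(G) ≤ 4. On the other hand G contains the 5-clique {d, e, f, g, h}. A clique must lie in a single bag of any decomposition, so no decomposition can have width below 4. Therefore the treewidth is 4.

4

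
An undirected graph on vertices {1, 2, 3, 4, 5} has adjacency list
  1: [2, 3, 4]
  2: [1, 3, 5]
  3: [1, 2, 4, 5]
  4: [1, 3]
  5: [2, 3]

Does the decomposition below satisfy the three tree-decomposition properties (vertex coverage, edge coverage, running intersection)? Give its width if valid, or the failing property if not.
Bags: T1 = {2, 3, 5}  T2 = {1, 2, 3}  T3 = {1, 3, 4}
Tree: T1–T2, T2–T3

Yes; width 2.

Vertex coverage: the bags together contain {1, 2, 3, 4, 5}, the full vertex set. Edge coverage: each edge of G has both endpoints in at least one bag. Running intersection: for every vertex, the bags containing it form a connected subtree. All three properties hold, so this is a valid tree decomposition of width max|bag| − 1 = 2, and hence tw(G) ≤ 2.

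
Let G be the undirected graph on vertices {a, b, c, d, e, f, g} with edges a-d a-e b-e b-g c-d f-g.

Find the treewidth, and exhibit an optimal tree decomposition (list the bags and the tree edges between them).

Treewidth 1.
Bags: B1 = {f, g}  B2 = {b, g}  B3 = {b, e}  B4 = {a, e}  B5 = {a, d}  B6 = {c, d}
Tree: B1–B2, B2–B3, B3–B4, B4–B5, B5–B6

Each bag holds 2 vertices, so the decomposition has width 1, which upper-bounds the treewidth. Any graph with an edge has treewidth ≥ 1, and G has the edge f–g. Combining the bounds, tw(G) = 1.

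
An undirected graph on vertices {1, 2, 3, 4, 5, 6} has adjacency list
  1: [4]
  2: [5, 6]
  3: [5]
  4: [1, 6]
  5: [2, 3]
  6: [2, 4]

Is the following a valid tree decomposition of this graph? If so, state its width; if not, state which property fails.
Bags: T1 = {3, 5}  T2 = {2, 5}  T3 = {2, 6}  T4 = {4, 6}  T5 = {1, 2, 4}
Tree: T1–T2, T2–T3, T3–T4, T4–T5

No — bags containing vertex 2 are not connected in the tree.

A tree decomposition must satisfy three properties: every vertex lies in some bag; for every edge, both endpoints lie together in some bag; and for every vertex, the bags containing it form a connected subtree. Here bags containing vertex 2 are not connected in the tree, so the decomposition is invalid.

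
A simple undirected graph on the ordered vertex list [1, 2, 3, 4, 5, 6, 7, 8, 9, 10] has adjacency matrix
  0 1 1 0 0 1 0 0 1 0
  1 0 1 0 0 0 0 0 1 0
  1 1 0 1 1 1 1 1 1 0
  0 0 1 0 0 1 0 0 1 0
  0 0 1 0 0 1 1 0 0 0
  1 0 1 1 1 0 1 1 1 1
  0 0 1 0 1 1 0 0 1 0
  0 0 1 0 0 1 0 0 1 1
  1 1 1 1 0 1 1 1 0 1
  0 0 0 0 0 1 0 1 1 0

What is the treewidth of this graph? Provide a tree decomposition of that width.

Treewidth 3.
One such decomposition:
Bags: B1 = {3, 6, 7, 9}  B2 = {3, 6, 8, 9}  B3 = {3, 4, 6, 9}  B4 = {1, 3, 6, 9}  B5 = {1, 2, 3, 9}  B6 = {3, 5, 6, 7}  B7 = {6, 8, 9, 10}
Tree: B1–B2, B2–B3, B1–B4, B4–B5, B1–B6, B2–B7

Each bag holds 4 vertices, so the decomposition has width 3, which upper-bounds the treewidth. Conversely, {6, 8, 9, 10} is a clique of size 4, and the vertices of any clique must share a bag in every tree decomposition; so some bag has ≥ 4 vertices and tw(G) ≥ 3. Hence tw(G) = 3 exactly.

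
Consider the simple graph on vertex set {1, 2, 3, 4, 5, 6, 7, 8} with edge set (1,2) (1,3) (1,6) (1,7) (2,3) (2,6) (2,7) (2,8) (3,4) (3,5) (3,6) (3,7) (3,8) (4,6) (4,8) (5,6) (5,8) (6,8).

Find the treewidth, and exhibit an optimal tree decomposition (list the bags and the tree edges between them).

Treewidth 3.
Bags: B1 = {3, 5, 6, 8}  B2 = {2, 3, 6, 8}  B3 = {3, 4, 6, 8}  B4 = {1, 2, 3, 6}  B5 = {1, 2, 3, 7}
Tree: B1–B2, B2–B3, B2–B4, B4–B5

Each bag holds 4 vertices, so the decomposition has width 3, which upper-bounds the treewidth. For the lower bound, the 4 vertices {2, 3, 6, 8} are pairwise adjacent, and any tree decomposition puts a clique entirely inside one bag — forcing width ≥ 3. Combining the bounds, tw(G) = 3.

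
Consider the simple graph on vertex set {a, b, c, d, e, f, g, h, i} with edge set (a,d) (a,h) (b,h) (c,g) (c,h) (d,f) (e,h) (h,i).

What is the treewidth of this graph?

1

A width-1 tree decomposition is:
Bags: B1 = {a, h}  B2 = {a, d}  B3 = {h, i}  B4 = {c, h}  B5 = {e, h}  B6 = {b, h}  B7 = {d, f}  B8 = {c, g}
Tree: B1–B2, B1–B3, B3–B4, B4–B5, B3–B6, B2–B7, B4–B8
Each bag holds 2 vertices, so the decomposition has width 1, which upper-bounds the treewidth. Any graph with an edge has treewidth ≥ 1, and G has the edge a–h. The upper and lower bounds meet at 1, so that is the treewidth.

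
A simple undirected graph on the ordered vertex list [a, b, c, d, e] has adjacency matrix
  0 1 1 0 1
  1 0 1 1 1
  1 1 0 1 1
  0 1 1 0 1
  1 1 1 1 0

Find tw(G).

3

A width-3 tree decomposition is:
Bags: B1 = {b, c, d, e}  B2 = {a, b, c, e}
Tree: B1–B2
Every bag has size at most 4, so the width is 4 − 1 = 3 and tw(G) ≤ 3. Conversely, {b, c, d, e} is a clique of size 4, and the vertices of any clique must share a bag in every tree decomposition; so some bag has ≥ 4 vertices and tw(G) ≥ 3. The upper and lower bounds meet at 3, so that is the treewidth.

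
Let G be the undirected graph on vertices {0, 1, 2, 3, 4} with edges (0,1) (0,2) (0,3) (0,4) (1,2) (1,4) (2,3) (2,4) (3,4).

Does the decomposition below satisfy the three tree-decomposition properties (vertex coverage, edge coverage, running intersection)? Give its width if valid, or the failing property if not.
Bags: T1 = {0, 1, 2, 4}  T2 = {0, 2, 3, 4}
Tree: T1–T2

Vertex coverage: the bags together contain {0, 1, 2, 3, 4}, the full vertex set. Edge coverage: each edge of G has both endpoints in at least one bag. Running intersection: for every vertex, the bags containing it form a connected subtree. All three properties hold, so this is a valid tree decomposition of width max|bag| − 1 = 3, and hence tw(G) ≤ 3.

Yes; width 3.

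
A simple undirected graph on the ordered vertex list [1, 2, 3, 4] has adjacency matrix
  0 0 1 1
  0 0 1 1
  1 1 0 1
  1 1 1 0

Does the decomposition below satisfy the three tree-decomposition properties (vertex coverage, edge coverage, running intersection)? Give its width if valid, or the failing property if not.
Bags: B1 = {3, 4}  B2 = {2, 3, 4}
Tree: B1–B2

No — vertex 1 appears in no bag.

A tree decomposition must satisfy three properties: every vertex lies in some bag; for every edge, both endpoints lie together in some bag; and for every vertex, the bags containing it form a connected subtree. Here vertex 1 appears in no bag, so the decomposition is invalid.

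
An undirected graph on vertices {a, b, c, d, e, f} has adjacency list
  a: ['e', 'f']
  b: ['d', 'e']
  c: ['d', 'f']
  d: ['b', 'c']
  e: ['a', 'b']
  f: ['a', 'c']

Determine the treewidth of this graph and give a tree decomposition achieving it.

Treewidth 2.
One such decomposition:
Bags: B1 = {a, c, f}  B2 = {a, c, d}  B3 = {a, b, d}  B4 = {a, b, e}
Tree: B1–B2, B2–B3, B3–B4

Every bag has size at most 3, so the width is 3 − 1 = 2 and tw(G) ≤ 2. For the lower bound, G contains the cycle a–f–c–d–b–e–a, so G is not a forest; only forests have treewidth ≤ 1, hence tw(G) ≥ 2. Combining the bounds, tw(G) = 2.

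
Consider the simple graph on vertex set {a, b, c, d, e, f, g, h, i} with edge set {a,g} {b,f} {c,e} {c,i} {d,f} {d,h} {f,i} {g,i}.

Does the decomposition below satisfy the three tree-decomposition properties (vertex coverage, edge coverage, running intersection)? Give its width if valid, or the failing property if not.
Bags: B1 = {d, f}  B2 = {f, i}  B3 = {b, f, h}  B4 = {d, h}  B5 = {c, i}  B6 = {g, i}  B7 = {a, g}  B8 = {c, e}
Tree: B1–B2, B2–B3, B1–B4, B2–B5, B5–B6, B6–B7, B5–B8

No — bags containing vertex h are not connected in the tree.

A tree decomposition must satisfy three properties: every vertex lies in some bag; for every edge, both endpoints lie together in some bag; and for every vertex, the bags containing it form a connected subtree. Here bags containing vertex h are not connected in the tree, so the decomposition is invalid.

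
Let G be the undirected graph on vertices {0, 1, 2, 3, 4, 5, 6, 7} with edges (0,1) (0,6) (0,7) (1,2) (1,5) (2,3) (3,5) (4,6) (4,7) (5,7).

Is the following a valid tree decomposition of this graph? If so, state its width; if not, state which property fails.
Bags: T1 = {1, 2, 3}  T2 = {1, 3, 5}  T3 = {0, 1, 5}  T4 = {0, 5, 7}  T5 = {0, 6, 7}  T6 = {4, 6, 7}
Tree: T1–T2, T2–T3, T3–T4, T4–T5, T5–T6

Checking the three conditions: (i) the bags cover all of {0, 1, 2, 3, 4, 5, 6, 7}; (ii) for each edge, some bag contains both endpoints; (iii) the bags containing any fixed vertex form a subtree. All hold, so the decomposition is valid with width 3 − 1 = 2.

Yes; width 2.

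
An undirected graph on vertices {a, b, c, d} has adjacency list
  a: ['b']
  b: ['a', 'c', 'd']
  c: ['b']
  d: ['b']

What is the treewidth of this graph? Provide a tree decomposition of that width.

Every bag has size at most 2, so the width is 2 − 1 = 1 and tw(G) ≤ 1. Any graph with an edge has treewidth ≥ 1, and G has the edge d–b. Combining the bounds, tw(G) = 1.

Treewidth 1.
Bags: B1 = {b, d}  B2 = {a, b}  B3 = {b, c}
Tree: B1–B2, B1–B3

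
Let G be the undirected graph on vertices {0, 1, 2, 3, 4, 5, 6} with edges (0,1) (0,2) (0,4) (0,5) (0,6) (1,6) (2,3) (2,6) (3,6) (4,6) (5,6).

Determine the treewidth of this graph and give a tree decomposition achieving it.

Treewidth 2.
One optimal decomposition is:
Bags: B1 = {0, 2, 6}  B2 = {0, 5, 6}  B3 = {0, 4, 6}  B4 = {0, 1, 6}  B5 = {2, 3, 6}
Tree: B1–B2, B1–B3, B3–B4, B1–B5

Each bag holds 3 vertices, so the decomposition has width 2, which upper-bounds the treewidth. On the other hand G contains the 3-clique {0, 1, 6}. A clique must lie in a single bag of any decomposition, so no decomposition can have width below 2. Hence tw(G) = 2 exactly.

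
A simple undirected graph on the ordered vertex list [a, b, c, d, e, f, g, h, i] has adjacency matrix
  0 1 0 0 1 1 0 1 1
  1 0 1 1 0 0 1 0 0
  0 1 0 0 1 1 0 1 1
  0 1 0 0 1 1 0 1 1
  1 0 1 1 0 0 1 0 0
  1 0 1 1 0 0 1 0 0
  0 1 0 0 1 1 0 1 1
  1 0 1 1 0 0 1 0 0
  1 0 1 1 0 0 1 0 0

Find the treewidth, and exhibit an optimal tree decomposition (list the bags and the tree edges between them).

Every bag has size at most 5, so the width is 5 − 1 = 4 and tw(G) ≤ 4. For the lower bound: the 5 vertex sets {a,h}, {e,g}, {b,d}, {c}, {f} are disjoint, each induces a connected subgraph, and every pair is joined by at least one edge of G. Contracting each set to a single vertex therefore yields K_{5} as a minor, and since treewidth is minor-monotone, tw(G) ≥ tw(K_{5}) = 4. Therefore the treewidth is 4.

Treewidth 4.
One such decomposition:
Bags: B1 = {a, c, d, g, h}  B2 = {a, c, d, e, g}  B3 = {a, b, c, d, g}  B4 = {a, c, d, f, g}  B5 = {a, c, d, g, i}
Tree: B1–B2, B2–B3, B3–B4, B4–B5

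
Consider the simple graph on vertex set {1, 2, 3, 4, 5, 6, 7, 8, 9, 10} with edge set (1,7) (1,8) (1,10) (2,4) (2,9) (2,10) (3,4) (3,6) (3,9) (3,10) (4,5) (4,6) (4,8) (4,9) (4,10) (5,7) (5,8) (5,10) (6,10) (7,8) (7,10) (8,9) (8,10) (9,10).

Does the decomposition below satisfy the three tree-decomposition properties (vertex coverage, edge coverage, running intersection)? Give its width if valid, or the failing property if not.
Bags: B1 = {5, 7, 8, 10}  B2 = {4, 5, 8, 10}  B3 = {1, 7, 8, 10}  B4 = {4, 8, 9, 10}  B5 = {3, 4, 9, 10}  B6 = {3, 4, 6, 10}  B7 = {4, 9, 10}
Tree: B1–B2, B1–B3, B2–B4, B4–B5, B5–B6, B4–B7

A tree decomposition must satisfy three properties: every vertex lies in some bag; for every edge, both endpoints lie together in some bag; and for every vertex, the bags containing it form a connected subtree. Here vertex 2 appears in no bag, so the decomposition is invalid.

No — vertex 2 appears in no bag.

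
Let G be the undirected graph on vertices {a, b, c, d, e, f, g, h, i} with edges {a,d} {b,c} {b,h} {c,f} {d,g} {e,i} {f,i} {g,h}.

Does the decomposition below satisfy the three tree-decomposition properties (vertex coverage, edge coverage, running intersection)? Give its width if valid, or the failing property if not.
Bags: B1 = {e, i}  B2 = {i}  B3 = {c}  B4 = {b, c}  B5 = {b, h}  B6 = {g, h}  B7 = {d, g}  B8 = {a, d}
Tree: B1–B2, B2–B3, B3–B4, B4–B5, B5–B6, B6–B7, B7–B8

No — vertex f appears in no bag.

A tree decomposition must satisfy three properties: every vertex lies in some bag; for every edge, both endpoints lie together in some bag; and for every vertex, the bags containing it form a connected subtree. Here vertex f appears in no bag, so the decomposition is invalid.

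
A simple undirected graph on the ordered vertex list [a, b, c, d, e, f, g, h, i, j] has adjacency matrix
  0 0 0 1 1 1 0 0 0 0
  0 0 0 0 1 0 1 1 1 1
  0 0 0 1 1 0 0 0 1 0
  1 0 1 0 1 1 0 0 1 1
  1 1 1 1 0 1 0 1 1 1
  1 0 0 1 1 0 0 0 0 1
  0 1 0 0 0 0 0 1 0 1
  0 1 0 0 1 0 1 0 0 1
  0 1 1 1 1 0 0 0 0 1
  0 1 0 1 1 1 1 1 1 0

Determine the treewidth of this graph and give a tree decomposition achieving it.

Every bag has size at most 4, so the width is 4 − 1 = 3 and tw(G) ≤ 3. Conversely, {b, g, h, j} is a clique of size 4, and the vertices of any clique must share a bag in every tree decomposition; so some bag has ≥ 4 vertices and tw(G) ≥ 3. The upper and lower bounds meet at 3, so that is the treewidth.

Treewidth 3.
One optimal decomposition is:
Bags: B1 = {d, e, i, j}  B2 = {b, e, i, j}  B3 = {b, e, h, j}  B4 = {b, g, h, j}  B5 = {d, e, f, j}  B6 = {c, d, e, i}  B7 = {a, d, e, f}
Tree: B1–B2, B2–B3, B3–B4, B1–B5, B1–B6, B5–B7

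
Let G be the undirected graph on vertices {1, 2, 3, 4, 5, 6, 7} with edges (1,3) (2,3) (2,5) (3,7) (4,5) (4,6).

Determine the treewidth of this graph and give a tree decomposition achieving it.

Treewidth 1.
One optimal decomposition is:
Bags: B1 = {4, 6}  B2 = {4, 5}  B3 = {2, 5}  B4 = {2, 3}  B5 = {1, 3}  B6 = {3, 7}
Tree: B1–B2, B2–B3, B3–B4, B4–B5, B5–B6

Every bag has size at most 2, so the width is 2 − 1 = 1 and tw(G) ≤ 1. G has an edge, so its treewidth is at least 1. The upper and lower bounds meet at 1, so that is the treewidth.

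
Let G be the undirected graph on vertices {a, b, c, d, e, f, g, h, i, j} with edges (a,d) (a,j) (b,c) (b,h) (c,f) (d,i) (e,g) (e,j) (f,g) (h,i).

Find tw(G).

2

A width-2 tree decomposition is:
Bags: B1 = {d, h, i}  B2 = {a, d, h}  B3 = {a, h, j}  B4 = {e, h, j}  B5 = {e, g, h}  B6 = {f, g, h}  B7 = {c, f, h}  B8 = {b, c, h}
Tree: B1–B2, B2–B3, B3–B4, B4–B5, B5–B6, B6–B7, B7–B8
The largest bag has 3 vertices, giving width 2; this decomposition certifies tw(G) ≤ 2. The edges h–i–d–a–j–e–g–f–c–b–h form a cycle, so G is not a tree and its treewidth is at least 2. The upper and lower bounds meet at 2, so that is the treewidth.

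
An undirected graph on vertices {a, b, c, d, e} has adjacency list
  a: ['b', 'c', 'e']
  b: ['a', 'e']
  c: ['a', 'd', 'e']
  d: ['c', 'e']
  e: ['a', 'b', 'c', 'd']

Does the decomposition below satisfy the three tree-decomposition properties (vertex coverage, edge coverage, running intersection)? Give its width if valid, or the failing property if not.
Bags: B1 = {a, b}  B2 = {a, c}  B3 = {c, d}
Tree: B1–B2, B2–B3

No — vertex e appears in no bag.

A tree decomposition must satisfy three properties: every vertex lies in some bag; for every edge, both endpoints lie together in some bag; and for every vertex, the bags containing it form a connected subtree. Here vertex e appears in no bag, so the decomposition is invalid.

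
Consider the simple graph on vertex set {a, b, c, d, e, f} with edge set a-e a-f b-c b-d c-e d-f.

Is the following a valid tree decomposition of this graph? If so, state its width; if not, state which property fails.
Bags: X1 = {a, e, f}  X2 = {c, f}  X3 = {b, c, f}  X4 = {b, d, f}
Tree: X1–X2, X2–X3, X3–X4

No — edge (e,c) lies in no bag.

A tree decomposition must satisfy three properties: every vertex lies in some bag; for every edge, both endpoints lie together in some bag; and for every vertex, the bags containing it form a connected subtree. Here edge (e,c) lies in no bag, so the decomposition is invalid.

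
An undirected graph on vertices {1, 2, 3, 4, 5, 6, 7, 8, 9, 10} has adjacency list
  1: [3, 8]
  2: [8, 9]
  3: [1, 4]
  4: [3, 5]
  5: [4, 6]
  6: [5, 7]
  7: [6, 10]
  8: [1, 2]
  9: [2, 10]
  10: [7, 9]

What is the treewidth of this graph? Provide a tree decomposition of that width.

Each bag holds 3 vertices, so the decomposition has width 2, which upper-bounds the treewidth. Since 3–1–8–2–9–10–7–6–5–4–3 is a cycle in G, G is not acyclic. Forests are exactly the graphs of treewidth ≤ 1, so tw(G) ≥ 2. Hence tw(G) = 2 exactly.

Treewidth 2.
One optimal decomposition is:
Bags: B1 = {1, 3, 8}  B2 = {2, 3, 8}  B3 = {2, 3, 9}  B4 = {3, 9, 10}  B5 = {3, 7, 10}  B6 = {3, 6, 7}  B7 = {3, 5, 6}  B8 = {3, 4, 5}
Tree: B1–B2, B2–B3, B3–B4, B4–B5, B5–B6, B6–B7, B7–B8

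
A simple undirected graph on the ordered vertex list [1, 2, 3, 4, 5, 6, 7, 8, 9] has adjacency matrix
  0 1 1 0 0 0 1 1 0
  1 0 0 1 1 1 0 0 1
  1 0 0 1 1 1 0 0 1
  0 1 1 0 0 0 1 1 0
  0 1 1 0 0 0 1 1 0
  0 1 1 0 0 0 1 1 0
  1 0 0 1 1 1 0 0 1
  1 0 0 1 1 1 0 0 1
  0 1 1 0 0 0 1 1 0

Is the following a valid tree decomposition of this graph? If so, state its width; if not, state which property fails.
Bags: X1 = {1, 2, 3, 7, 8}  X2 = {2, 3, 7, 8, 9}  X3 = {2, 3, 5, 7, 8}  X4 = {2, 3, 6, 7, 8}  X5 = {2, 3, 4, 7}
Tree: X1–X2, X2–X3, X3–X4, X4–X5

A tree decomposition must satisfy three properties: every vertex lies in some bag; for every edge, both endpoints lie together in some bag; and for every vertex, the bags containing it form a connected subtree. Here edge (8,4) lies in no bag, so the decomposition is invalid.

No — edge (8,4) lies in no bag.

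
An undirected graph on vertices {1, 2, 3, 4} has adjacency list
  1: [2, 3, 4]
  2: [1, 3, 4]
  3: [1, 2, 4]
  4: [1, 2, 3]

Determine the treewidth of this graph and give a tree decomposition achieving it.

A single bag containing all 4 vertices is trivially a valid decomposition of width 3. On the other hand G contains the 4-clique {1, 2, 3, 4}. A clique must lie in a single bag of any decomposition, so no decomposition can have width below 3. The upper and lower bounds meet at 3, so that is the treewidth.

Treewidth 3.
Bags: B1 = {1, 2, 3, 4}
Tree: (single bag)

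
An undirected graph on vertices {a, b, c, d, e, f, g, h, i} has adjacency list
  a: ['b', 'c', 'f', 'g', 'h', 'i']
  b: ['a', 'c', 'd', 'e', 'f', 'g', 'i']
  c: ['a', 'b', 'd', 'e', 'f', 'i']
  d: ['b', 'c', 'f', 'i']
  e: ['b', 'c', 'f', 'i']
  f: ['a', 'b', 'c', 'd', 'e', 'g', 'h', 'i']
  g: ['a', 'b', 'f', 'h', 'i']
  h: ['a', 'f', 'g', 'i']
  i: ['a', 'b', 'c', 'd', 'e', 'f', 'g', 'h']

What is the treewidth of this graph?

A width-4 tree decomposition is:
Bags: B1 = {a, b, c, f, i}  B2 = {a, b, f, g, i}  B3 = {b, c, e, f, i}  B4 = {b, c, d, f, i}  B5 = {a, f, g, h, i}
Tree: B1–B2, B1–B3, B3–B4, B2–B5
Each bag holds 5 vertices, so the decomposition has width 4, which upper-bounds the treewidth. For the lower bound, the 5 vertices {a, f, g, h, i} are pairwise adjacent, and any tree decomposition puts a clique entirely inside one bag — forcing width ≥ 4. The upper and lower bounds meet at 4, so that is the treewidth.

4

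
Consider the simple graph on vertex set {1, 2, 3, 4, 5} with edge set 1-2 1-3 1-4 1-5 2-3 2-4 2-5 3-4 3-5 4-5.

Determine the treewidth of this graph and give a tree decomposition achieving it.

With just one bag of size 5, the width is 5 − 1 = 4, so tw(G) ≤ 4. Conversely, {1, 2, 3, 4, 5} is a clique of size 5, and the vertices of any clique must share a bag in every tree decomposition; so some bag has ≥ 5 vertices and tw(G) ≥ 4. The upper and lower bounds meet at 4, so that is the treewidth.

Treewidth 4.
One such decomposition:
Bags: B1 = {1, 2, 3, 4, 5}
Tree: (single bag)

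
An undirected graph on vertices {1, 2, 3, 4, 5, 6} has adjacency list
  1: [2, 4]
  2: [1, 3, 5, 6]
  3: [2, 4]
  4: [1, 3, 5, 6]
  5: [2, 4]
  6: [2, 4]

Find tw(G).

A width-2 tree decomposition is:
Bags: B1 = {1, 2, 4}  B2 = {2, 4, 6}  B3 = {2, 3, 4}  B4 = {2, 4, 5}
Tree: B1–B2, B2–B3, B3–B4
The largest bag has 3 vertices, giving width 2; this decomposition certifies tw(G) ≤ 2. For the lower bound, G contains the cycle 1–2–6–4–1, so G is not a forest; only forests have treewidth ≤ 1, hence tw(G) ≥ 2. Therefore the treewidth is 2.

2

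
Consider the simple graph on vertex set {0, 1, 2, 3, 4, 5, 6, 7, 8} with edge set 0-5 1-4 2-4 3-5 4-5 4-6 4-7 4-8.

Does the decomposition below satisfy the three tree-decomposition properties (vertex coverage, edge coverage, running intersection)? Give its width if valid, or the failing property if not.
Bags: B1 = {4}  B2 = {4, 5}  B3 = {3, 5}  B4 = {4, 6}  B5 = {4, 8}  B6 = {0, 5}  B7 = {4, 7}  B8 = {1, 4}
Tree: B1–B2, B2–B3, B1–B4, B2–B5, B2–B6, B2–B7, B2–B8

A tree decomposition must satisfy three properties: every vertex lies in some bag; for every edge, both endpoints lie together in some bag; and for every vertex, the bags containing it form a connected subtree. Here vertex 2 appears in no bag, so the decomposition is invalid.

No — vertex 2 appears in no bag.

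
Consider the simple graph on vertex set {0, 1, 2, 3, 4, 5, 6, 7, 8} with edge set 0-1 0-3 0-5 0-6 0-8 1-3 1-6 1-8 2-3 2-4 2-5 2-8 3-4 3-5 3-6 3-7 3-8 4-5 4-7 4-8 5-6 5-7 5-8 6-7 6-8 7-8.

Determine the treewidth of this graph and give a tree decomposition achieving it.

The largest bag has 5 vertices, giving width 4; this decomposition certifies tw(G) ≤ 4. Conversely, {0, 1, 3, 6, 8} is a clique of size 5, and the vertices of any clique must share a bag in every tree decomposition; so some bag has ≥ 5 vertices and tw(G) ≥ 4. Therefore the treewidth is 4.

Treewidth 4.
One such decomposition:
Bags: B1 = {0, 1, 3, 6, 8}  B2 = {0, 3, 5, 6, 8}  B3 = {3, 5, 6, 7, 8}  B4 = {3, 4, 5, 7, 8}  B5 = {2, 3, 4, 5, 8}
Tree: B1–B2, B2–B3, B3–B4, B4–B5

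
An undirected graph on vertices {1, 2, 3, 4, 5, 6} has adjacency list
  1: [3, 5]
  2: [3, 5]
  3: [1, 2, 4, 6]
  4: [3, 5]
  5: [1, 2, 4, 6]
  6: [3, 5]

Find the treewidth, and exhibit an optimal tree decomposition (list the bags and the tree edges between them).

Every bag has size at most 3, so the width is 3 − 1 = 2 and tw(G) ≤ 2. For the lower bound, G contains the cycle 6–5–4–3–6, so G is not a forest; only forests have treewidth ≤ 1, hence tw(G) ≥ 2. Hence tw(G) = 2 exactly.

Treewidth 2.
Bags: B1 = {3, 5, 6}  B2 = {3, 4, 5}  B3 = {2, 3, 5}  B4 = {1, 3, 5}
Tree: B1–B2, B2–B3, B3–B4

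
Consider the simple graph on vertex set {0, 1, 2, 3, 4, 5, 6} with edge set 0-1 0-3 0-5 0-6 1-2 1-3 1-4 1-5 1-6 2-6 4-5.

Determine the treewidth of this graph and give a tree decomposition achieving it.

Every bag has size at most 3, so the width is 3 − 1 = 2 and tw(G) ≤ 2. Conversely, {0, 1, 3} is a clique of size 3, and the vertices of any clique must share a bag in every tree decomposition; so some bag has ≥ 3 vertices and tw(G) ≥ 2. Hence tw(G) = 2 exactly.

Treewidth 2.
One such decomposition:
Bags: B1 = {0, 1, 5}  B2 = {0, 1, 6}  B3 = {1, 2, 6}  B4 = {1, 4, 5}  B5 = {0, 1, 3}
Tree: B1–B2, B2–B3, B1–B4, B1–B5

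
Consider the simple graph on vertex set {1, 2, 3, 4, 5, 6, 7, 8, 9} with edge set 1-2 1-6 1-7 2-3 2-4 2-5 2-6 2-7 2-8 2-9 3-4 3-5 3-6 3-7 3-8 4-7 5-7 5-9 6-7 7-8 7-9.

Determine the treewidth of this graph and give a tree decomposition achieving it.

Each bag holds 4 vertices, so the decomposition has width 3, which upper-bounds the treewidth. On the other hand G contains the 4-clique {1, 2, 6, 7}. A clique must lie in a single bag of any decomposition, so no decomposition can have width below 3. Hence tw(G) = 3 exactly.

Treewidth 3.
One optimal decomposition is:
Bags: B1 = {2, 3, 6, 7}  B2 = {2, 3, 5, 7}  B3 = {2, 3, 4, 7}  B4 = {2, 3, 7, 8}  B5 = {2, 5, 7, 9}  B6 = {1, 2, 6, 7}
Tree: B1–B2, B1–B3, B2–B4, B2–B5, B1–B6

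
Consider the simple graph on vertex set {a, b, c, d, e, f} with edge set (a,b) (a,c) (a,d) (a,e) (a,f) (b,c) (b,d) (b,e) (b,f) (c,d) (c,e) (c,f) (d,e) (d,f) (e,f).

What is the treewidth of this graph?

5

A width-5 tree decomposition is:
Bags: B1 = {a, b, c, d, e, f}
Tree: (single bag)
With just one bag of size 6, the width is 6 − 1 = 5, so tw(G) ≤ 5. For the lower bound, the 6 vertices {a, b, c, d, e, f} are pairwise adjacent, and any tree decomposition puts a clique entirely inside one bag — forcing width ≥ 5. Combining the bounds, tw(G) = 5.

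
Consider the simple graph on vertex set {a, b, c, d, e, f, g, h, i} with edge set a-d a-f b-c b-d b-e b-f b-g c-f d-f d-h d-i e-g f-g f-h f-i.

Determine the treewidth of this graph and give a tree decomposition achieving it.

Treewidth 2.
One optimal decomposition is:
Bags: B1 = {a, d, f}  B2 = {d, f, i}  B3 = {b, d, f}  B4 = {d, f, h}  B5 = {b, f, g}  B6 = {b, c, f}  B7 = {b, e, g}
Tree: B1–B2, B2–B3, B2–B4, B3–B5, B5–B6, B5–B7

Each bag holds 3 vertices, so the decomposition has width 2, which upper-bounds the treewidth. Conversely, {b, e, g} is a clique of size 3, and the vertices of any clique must share a bag in every tree decomposition; so some bag has ≥ 3 vertices and tw(G) ≥ 2. The upper and lower bounds meet at 2, so that is the treewidth.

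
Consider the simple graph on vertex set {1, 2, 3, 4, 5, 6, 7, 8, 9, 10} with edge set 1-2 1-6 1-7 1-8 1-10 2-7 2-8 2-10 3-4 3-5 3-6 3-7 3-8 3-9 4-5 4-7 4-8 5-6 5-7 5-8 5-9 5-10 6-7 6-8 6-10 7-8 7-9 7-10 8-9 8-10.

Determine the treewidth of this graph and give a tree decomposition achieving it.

Each bag holds 5 vertices, so the decomposition has width 4, which upper-bounds the treewidth. For the lower bound, the 5 vertices {1, 2, 7, 8, 10} are pairwise adjacent, and any tree decomposition puts a clique entirely inside one bag — forcing width ≥ 4. Hence tw(G) = 4 exactly.

Treewidth 4.
One such decomposition:
Bags: B1 = {3, 5, 6, 7, 8}  B2 = {5, 6, 7, 8, 10}  B3 = {1, 6, 7, 8, 10}  B4 = {1, 2, 7, 8, 10}  B5 = {3, 5, 7, 8, 9}  B6 = {3, 4, 5, 7, 8}
Tree: B1–B2, B2–B3, B3–B4, B1–B5, B5–B6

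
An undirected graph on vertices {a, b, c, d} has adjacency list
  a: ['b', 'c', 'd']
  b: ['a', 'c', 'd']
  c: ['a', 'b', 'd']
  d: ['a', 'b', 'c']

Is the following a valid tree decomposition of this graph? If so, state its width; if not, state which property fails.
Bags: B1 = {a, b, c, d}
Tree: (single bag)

Yes; width 3.

Vertex coverage: the bags together contain {a, b, c, d}, the full vertex set. Edge coverage: each edge of G has both endpoints in at least one bag. Running intersection: for every vertex, the bags containing it form a connected subtree. All three properties hold, so this is a valid tree decomposition of width max|bag| − 1 = 3, and hence tw(G) ≤ 3.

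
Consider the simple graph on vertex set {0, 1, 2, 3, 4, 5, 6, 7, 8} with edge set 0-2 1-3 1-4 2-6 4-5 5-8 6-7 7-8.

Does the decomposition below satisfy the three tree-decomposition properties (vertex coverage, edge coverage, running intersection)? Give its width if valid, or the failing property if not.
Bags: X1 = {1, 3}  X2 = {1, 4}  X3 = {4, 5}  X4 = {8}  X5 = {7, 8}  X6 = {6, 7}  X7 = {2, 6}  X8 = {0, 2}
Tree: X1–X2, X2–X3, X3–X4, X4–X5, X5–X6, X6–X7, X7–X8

A tree decomposition must satisfy three properties: every vertex lies in some bag; for every edge, both endpoints lie together in some bag; and for every vertex, the bags containing it form a connected subtree. Here edge (5,8) lies in no bag, so the decomposition is invalid.

No — edge (5,8) lies in no bag.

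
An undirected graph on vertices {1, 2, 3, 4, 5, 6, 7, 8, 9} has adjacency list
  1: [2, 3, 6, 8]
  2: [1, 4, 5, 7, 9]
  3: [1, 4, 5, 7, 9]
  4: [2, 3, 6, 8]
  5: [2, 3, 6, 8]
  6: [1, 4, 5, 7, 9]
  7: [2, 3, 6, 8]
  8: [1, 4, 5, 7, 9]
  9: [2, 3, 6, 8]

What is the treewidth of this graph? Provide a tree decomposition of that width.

Treewidth 4.
Bags: B1 = {1, 2, 3, 6, 8}  B2 = {2, 3, 5, 6, 8}  B3 = {2, 3, 6, 8, 9}  B4 = {2, 3, 4, 6, 8}  B5 = {2, 3, 6, 7, 8}
Tree: B1–B2, B2–B3, B3–B4, B4–B5

The largest bag has 5 vertices, giving width 4; this decomposition certifies tw(G) ≤ 4. For the lower bound: the 5 vertex sets {1,3}, {2,5}, {8,9}, {6}, {4} are disjoint, each induces a connected subgraph, and every pair is joined by at least one edge of G. Contracting each set to a single vertex therefore yields K_{5} as a minor, and since treewidth is minor-monotone, tw(G) ≥ tw(K_{5}) = 4. The upper and lower bounds meet at 4, so that is the treewidth.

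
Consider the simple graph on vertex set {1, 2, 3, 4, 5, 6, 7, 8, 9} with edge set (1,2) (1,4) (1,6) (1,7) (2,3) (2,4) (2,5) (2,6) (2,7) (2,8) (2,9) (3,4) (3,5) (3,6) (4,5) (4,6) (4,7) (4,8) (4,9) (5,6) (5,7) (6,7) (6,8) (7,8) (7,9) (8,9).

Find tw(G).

4

A width-4 tree decomposition is:
Bags: B1 = {1, 2, 4, 6, 7}  B2 = {2, 4, 6, 7, 8}  B3 = {2, 4, 5, 6, 7}  B4 = {2, 3, 4, 5, 6}  B5 = {2, 4, 7, 8, 9}
Tree: B1–B2, B1–B3, B3–B4, B2–B5
The largest bag has 5 vertices, giving width 4; this decomposition certifies tw(G) ≤ 4. On the other hand G contains the 5-clique {2, 4, 7, 8, 9}. A clique must lie in a single bag of any decomposition, so no decomposition can have width below 4. Therefore the treewidth is 4.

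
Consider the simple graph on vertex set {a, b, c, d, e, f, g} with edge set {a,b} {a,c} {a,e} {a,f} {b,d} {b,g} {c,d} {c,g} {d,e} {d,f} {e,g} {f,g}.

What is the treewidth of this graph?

3

A width-3 tree decomposition is:
Bags: B1 = {a, d, e, g}  B2 = {a, c, d, g}  B3 = {a, d, f, g}  B4 = {a, b, d, g}
Tree: B1–B2, B2–B3, B3–B4
Every bag has size at most 4, so the width is 4 − 1 = 3 and tw(G) ≤ 3. For the lower bound: the 4 vertex sets {a,e}, {c,d}, {g}, {f} are disjoint, each induces a connected subgraph, and every pair is joined by at least one edge of G. Contracting each set to a single vertex therefore yields K_{4} as a minor, and since treewidth is minor-monotone, tw(G) ≥ tw(K_{4}) = 3. Combining the bounds, tw(G) = 3.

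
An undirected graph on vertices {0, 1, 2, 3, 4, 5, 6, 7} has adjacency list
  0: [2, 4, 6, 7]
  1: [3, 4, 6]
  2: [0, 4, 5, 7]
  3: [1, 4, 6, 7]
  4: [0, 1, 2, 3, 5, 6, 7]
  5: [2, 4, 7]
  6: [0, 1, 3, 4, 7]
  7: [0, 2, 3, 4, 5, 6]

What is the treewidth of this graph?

3

A width-3 tree decomposition is:
Bags: B1 = {3, 4, 6, 7}  B2 = {0, 4, 6, 7}  B3 = {0, 2, 4, 7}  B4 = {1, 3, 4, 6}  B5 = {2, 4, 5, 7}
Tree: B1–B2, B2–B3, B1–B4, B3–B5
The largest bag has 4 vertices, giving width 3; this decomposition certifies tw(G) ≤ 3. On the other hand G contains the 4-clique {1, 3, 4, 6}. A clique must lie in a single bag of any decomposition, so no decomposition can have width below 3. Therefore the treewidth is 3.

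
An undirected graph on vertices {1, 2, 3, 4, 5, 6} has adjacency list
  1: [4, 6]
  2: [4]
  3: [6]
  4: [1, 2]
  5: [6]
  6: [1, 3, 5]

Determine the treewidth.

1

A width-1 tree decomposition is:
Bags: B1 = {1, 4}  B2 = {1, 6}  B3 = {3, 6}  B4 = {5, 6}  B5 = {2, 4}
Tree: B1–B2, B2–B3, B3–B4, B1–B5
The largest bag has 2 vertices, giving width 1; this decomposition certifies tw(G) ≤ 1. G has an edge, so its treewidth is at least 1. Hence tw(G) = 1 exactly.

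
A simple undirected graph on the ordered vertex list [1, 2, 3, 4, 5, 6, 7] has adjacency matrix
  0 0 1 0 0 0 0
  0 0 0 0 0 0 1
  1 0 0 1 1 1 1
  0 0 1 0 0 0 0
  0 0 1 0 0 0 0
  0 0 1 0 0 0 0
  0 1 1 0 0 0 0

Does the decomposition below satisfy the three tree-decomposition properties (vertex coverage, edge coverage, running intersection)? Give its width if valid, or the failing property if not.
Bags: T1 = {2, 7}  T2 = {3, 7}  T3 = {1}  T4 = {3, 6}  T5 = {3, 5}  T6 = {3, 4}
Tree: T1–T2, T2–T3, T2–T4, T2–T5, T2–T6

A tree decomposition must satisfy three properties: every vertex lies in some bag; for every edge, both endpoints lie together in some bag; and for every vertex, the bags containing it form a connected subtree. Here edge (3,1) lies in no bag, so the decomposition is invalid.

No — edge (3,1) lies in no bag.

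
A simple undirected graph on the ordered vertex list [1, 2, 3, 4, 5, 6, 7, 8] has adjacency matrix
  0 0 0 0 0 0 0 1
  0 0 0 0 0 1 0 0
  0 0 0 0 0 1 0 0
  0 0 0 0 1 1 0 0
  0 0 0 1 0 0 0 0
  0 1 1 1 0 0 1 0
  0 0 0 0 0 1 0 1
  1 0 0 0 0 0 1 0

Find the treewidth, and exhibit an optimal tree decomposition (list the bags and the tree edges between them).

Treewidth 1.
One optimal decomposition is:
Bags: B1 = {4, 6}  B2 = {4, 5}  B3 = {3, 6}  B4 = {2, 6}  B5 = {6, 7}  B6 = {7, 8}  B7 = {1, 8}
Tree: B1–B2, B1–B3, B3–B4, B4–B5, B5–B6, B6–B7

Every bag has size at most 2, so the width is 2 − 1 = 1 and tw(G) ≤ 1. G has an edge, so its treewidth is at least 1. Combining the bounds, tw(G) = 1.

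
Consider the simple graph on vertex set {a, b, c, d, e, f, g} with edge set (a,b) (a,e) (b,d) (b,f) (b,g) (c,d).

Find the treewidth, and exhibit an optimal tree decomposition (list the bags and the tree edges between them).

Treewidth 1.
One optimal decomposition is:
Bags: B1 = {c, d}  B2 = {b, d}  B3 = {a, b}  B4 = {b, f}  B5 = {a, e}  B6 = {b, g}
Tree: B1–B2, B2–B3, B2–B4, B3–B5, B3–B6

The largest bag has 2 vertices, giving width 1; this decomposition certifies tw(G) ≤ 1. Any graph with an edge has treewidth ≥ 1, and G has the edge d–c. Hence tw(G) = 1 exactly.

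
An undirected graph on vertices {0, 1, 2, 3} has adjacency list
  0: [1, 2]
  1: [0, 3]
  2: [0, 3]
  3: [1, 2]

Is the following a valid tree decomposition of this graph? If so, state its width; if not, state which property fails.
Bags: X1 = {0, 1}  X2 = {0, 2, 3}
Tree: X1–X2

No — edge (3,1) lies in no bag.

A tree decomposition must satisfy three properties: every vertex lies in some bag; for every edge, both endpoints lie together in some bag; and for every vertex, the bags containing it form a connected subtree. Here edge (3,1) lies in no bag, so the decomposition is invalid.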